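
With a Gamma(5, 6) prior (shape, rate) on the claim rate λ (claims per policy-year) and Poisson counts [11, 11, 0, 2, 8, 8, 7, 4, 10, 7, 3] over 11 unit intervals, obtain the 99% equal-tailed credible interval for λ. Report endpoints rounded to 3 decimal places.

[3.260, 5.902]

Posterior: Gamma(5+71, 6+11) = Gamma(76, 17) (shape, rate).
Equal-tailed 99% interval: Gamma(76, 17) quantiles at 0.005 and 0.995.
Posterior mean ≈ 4.471, SD ≈ 0.513; a Normal approximation gives roughly [3.150, 5.792].
Exact: lower = 3.260; upper = 5.902.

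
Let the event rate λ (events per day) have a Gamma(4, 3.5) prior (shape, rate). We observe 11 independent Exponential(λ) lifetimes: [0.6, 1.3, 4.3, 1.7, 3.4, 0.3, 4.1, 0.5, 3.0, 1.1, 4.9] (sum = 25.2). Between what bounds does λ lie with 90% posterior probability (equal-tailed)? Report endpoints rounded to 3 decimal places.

[0.322, 0.763]

Posterior: Gamma(4+11, 3.5+25.2) = Gamma(15, 28.7) (shape, rate).
Equal-tailed 90% interval: Gamma(15, 28.7) quantiles at 0.05 and 0.95.
Posterior mean ≈ 0.523, SD ≈ 0.135; a Normal approximation gives roughly [0.301, 0.745].
Exact: lower = 0.322; upper = 0.763.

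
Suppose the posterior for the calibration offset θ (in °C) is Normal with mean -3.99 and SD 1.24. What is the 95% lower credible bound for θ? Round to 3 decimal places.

-6.030

Need L with P(θ ≥ L) = 0.95: L = -3.99 − z_{0.05}·1.24.
z = 1.645; L = -3.99 − 1.645 × 1.24 = -6.030.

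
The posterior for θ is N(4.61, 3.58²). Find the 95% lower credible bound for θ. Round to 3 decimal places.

-1.279

Need L with P(θ ≥ L) = 0.95: L = 4.61 − z_{0.05}·3.58.
z = 1.645; L = 4.61 − 1.645 × 3.58 = -1.279.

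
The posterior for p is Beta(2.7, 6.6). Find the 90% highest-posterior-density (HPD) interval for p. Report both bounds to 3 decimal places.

[0.060, 0.508]

The posterior is unimodal and skewed, so the HPD interval has equal density at both endpoints and is the shortest 90% interval.
Solving f(0.060) = f(0.508) with F(0.508) − F(0.060) = 0.90 gives [0.060, 0.508].
For comparison, the equal-tailed interval is [0.086, 0.548]; the HPD is narrower and shifted toward the mode.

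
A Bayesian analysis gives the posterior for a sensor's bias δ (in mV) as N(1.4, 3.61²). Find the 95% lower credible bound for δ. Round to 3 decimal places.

-4.538

Need L with P(δ ≥ L) = 0.95: L = 1.4 − z_{0.05}·3.61.
z = 1.645; L = 1.4 − 1.645 × 3.61 = -4.538.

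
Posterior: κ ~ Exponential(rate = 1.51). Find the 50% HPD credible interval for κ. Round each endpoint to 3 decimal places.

The exponential density is strictly decreasing on [0, ∞), so the HPD interval is anchored at 0: [0, q] with P(κ ≤ q) = 0.50.
q = −ln(1 − 0.50) / 1.51 = 0.6931 / 1.51 = 0.459.

[0.000, 0.459]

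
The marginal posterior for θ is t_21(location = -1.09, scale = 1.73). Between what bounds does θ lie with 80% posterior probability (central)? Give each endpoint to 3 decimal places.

[-3.379, 1.199]

The t_21 distribution is symmetric; the 80% interval is -1.09 ± t·1.73 with t_{0.9,21} = 1.323.
Half-width: 1.323 × 1.73 = 2.289.
-1.09 − 2.289 = -3.379; -1.09 + 2.289 = 1.199.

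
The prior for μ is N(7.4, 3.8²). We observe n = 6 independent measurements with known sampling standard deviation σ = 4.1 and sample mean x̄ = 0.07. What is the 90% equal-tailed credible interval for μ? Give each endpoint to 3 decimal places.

[-1.259, 3.781]

Posterior precision = 1/3.8² + 6/4.1² = 0.0693 + 0.3569 = 0.4262, so posterior SD = 1.5318.
Posterior mean = (7.4/3.8² + 6·0.07/4.1²) / 0.4262 = 1.2611.
Interval: 1.2611 ± 1.645 × 1.5318 → [-1.259, 3.781].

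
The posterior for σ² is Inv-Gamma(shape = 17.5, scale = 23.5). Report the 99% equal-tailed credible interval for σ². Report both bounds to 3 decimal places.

Inverse-Gamma(17.5, 23.5) quantiles: F⁻¹(0.005) and F⁻¹(0.995).
Equivalently, 1/σ² ~ Gamma(17.5, rate = 23.5); invert its 0.995 and 0.005 quantiles.
Posterior mean ≈ 1.424, SD ≈ 0.362; a Normal approximation gives roughly [0.492, 2.356].
Exact: lower = 0.780; upper = 2.734.

[0.780, 2.734]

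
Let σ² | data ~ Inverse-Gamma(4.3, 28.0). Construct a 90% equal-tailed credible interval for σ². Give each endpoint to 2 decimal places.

Inverse-Gamma(4.3, 28.0) quantiles: F⁻¹(0.05) and F⁻¹(0.95).
Equivalently, 1/σ² ~ Gamma(4.3, rate = 28.0); invert its 0.95 and 0.05 quantiles.
Posterior mean ≈ 8.48, SD ≈ 5.59; a Normal approximation gives roughly [-0.72, 17.69].
Exact: lower = 3.42; upper = 18.15.

[3.42, 18.15]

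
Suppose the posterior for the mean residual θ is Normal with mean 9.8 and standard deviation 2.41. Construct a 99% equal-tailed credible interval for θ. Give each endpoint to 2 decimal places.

[3.59, 16.01]

The posterior is symmetric, so the 99% equal-tailed interval is θ = 9.8 ± z·2.41 with z = 2.576.
Half-width: 2.576 × 2.41 = 6.21.
9.8 − 6.21 = 3.59; 9.8 + 6.21 = 16.01.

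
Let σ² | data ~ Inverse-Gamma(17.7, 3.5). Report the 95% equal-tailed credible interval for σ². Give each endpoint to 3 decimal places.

[0.130, 0.335]

Inverse-Gamma(17.7, 3.5) quantiles: F⁻¹(0.025) and F⁻¹(0.975).
Equivalently, 1/σ² ~ Gamma(17.7, rate = 3.5); invert its 0.975 and 0.025 quantiles.
Posterior mean ≈ 0.210, SD ≈ 0.053; a Normal approximation gives roughly [0.106, 0.313].
Exact: lower = 0.130; upper = 0.335.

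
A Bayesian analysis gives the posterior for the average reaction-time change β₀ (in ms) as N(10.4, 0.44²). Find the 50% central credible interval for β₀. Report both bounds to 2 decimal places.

The posterior is symmetric, so the 50% equal-tailed interval is β₀ = 10.4 ± z·0.44 with z = 0.674.
Half-width: 0.674 × 0.44 = 0.30.
10.4 − 0.30 = 10.10; 10.4 + 0.30 = 10.70.

[10.10, 10.70]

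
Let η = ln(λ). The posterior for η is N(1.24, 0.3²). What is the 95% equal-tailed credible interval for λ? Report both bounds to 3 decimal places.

[1.919, 6.221]

On the log scale the 95% interval is 1.24 ± 1.960 × 0.3 = [0.6520, 1.8280].
Exponentiate: [e^0.6520, e^1.8280] = [1.919, 6.221].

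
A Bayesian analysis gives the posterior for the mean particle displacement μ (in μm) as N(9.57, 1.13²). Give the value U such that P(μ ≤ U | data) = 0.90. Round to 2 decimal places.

Need U with P(μ ≤ U) = 0.90: U = 9.57 + z_{0.1}·1.13.
z = 1.282; U = 9.57 + 1.282 × 1.13 = 11.02.

11.02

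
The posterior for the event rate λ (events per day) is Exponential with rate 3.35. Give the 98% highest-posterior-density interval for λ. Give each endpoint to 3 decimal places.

[0.000, 1.168]

The exponential density is strictly decreasing on [0, ∞), so the HPD interval is anchored at 0: [0, q] with P(λ ≤ q) = 0.98.
q = −ln(1 − 0.98) / 3.35 = 3.9120 / 3.35 = 1.168.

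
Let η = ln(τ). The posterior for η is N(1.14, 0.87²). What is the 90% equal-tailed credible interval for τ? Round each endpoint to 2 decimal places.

On the log scale the 90% interval is 1.14 ± 1.645 × 0.87 = [-0.2910, 2.5710].
Exponentiate: [e^-0.2910, e^2.5710] = [0.75, 13.08].

[0.75, 13.08]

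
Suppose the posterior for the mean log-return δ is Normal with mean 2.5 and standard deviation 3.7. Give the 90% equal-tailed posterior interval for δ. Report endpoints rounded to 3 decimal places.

[-3.586, 8.586]

The posterior is symmetric, so the 90% equal-tailed interval is δ = 2.5 ± z·3.7 with z = 1.645.
Half-width: 1.645 × 3.7 = 6.086.
2.5 − 6.086 = -3.586; 2.5 + 6.086 = 8.586.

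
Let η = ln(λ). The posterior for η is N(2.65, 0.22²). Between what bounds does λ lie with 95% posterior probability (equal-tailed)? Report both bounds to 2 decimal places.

[9.20, 21.78]

On the log scale the 95% interval is 2.65 ± 1.960 × 0.22 = [2.2188, 3.0812].
Exponentiate: [e^2.2188, e^3.0812] = [9.20, 21.78].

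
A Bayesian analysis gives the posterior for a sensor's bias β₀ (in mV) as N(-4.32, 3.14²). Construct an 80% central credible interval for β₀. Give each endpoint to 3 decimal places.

The posterior is symmetric, so the 80% equal-tailed interval is β₀ = -4.32 ± z·3.14 with z = 1.282.
Half-width: 1.282 × 3.14 = 4.024.
-4.32 − 4.024 = -8.344; -4.32 + 4.024 = -0.296.

[-8.344, -0.296]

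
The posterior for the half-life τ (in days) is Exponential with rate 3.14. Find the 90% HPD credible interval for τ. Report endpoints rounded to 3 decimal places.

[0.000, 0.733]

The exponential density is strictly decreasing on [0, ∞), so the HPD interval is anchored at 0: [0, q] with P(τ ≤ q) = 0.90.
q = −ln(1 − 0.90) / 3.14 = 2.3026 / 3.14 = 0.733.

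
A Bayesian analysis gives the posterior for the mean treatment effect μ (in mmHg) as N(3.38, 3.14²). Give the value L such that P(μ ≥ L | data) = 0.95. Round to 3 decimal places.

Need L with P(μ ≥ L) = 0.95: L = 3.38 − z_{0.05}·3.14.
z = 1.645; L = 3.38 − 1.645 × 3.14 = -1.785.

-1.785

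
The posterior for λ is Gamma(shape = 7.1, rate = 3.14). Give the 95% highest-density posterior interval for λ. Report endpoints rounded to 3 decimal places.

The posterior is unimodal and skewed, so the HPD interval has equal density at both endpoints and is the shortest 95% interval.
Solving f(0.768) = f(3.949) with F(3.949) − F(0.768) = 0.95 gives [0.768, 3.949].
For comparison, the equal-tailed interval is [0.916, 4.203]; the HPD is narrower and shifted toward the mode.

[0.768, 3.949]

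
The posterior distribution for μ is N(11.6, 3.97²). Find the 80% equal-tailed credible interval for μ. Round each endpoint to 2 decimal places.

[6.51, 16.69]

The posterior is symmetric, so the 80% equal-tailed interval is μ = 11.6 ± z·3.97 with z = 1.282.
Half-width: 1.282 × 3.97 = 5.09.
11.6 − 5.09 = 6.51; 11.6 + 5.09 = 16.69.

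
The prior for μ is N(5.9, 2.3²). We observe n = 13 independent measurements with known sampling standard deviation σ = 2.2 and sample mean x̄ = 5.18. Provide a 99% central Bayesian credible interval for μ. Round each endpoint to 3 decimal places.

[3.708, 6.746]

Posterior precision = 1/2.3² + 13/2.2² = 0.1890 + 2.6860 = 2.8750, so posterior SD = 0.5898.
Posterior mean = (5.9/2.3² + 13·5.18/2.2²) / 2.8750 = 5.2273.
Interval: 5.2273 ± 2.576 × 0.5898 → [3.708, 6.746].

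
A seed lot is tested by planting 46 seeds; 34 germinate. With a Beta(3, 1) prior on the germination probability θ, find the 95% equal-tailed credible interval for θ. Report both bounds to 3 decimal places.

[0.611, 0.851]

Posterior: Beta(3+34, 1+12) = Beta(37, 13).
Equal-tailed 95% interval: the 0.025 and 0.975 quantiles of Beta(37, 13).
Posterior mean ≈ 0.740, SD ≈ 0.061; a Normal approximation gives roughly [0.620, 0.860].
Exact: F⁻¹(0.025) = 0.611; F⁻¹(0.975) = 0.851.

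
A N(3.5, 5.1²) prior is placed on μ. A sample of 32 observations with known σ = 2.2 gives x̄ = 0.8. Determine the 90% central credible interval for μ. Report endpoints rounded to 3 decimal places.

[0.178, 1.453]

Posterior precision = 1/5.1² + 32/2.2² = 0.0384 + 6.6116 = 6.6500, so posterior SD = 0.3878.
Posterior mean = (3.5/5.1² + 32·0.8/2.2²) / 6.6500 = 0.8156.
Interval: 0.8156 ± 1.645 × 0.3878 → [0.178, 1.453].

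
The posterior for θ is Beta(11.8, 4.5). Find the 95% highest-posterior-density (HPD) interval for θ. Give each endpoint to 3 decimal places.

The posterior is unimodal and skewed, so the HPD interval has equal density at both endpoints and is the shortest 95% interval.
Solving f(0.513) = f(0.920) with F(0.920) − F(0.513) = 0.95 gives [0.513, 0.920].
For comparison, the equal-tailed interval is [0.491, 0.905]; the HPD is narrower and shifted toward the mode.

[0.513, 0.920]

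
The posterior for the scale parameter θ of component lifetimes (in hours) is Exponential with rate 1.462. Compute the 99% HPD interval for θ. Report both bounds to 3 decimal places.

The exponential density is strictly decreasing on [0, ∞), so the HPD interval is anchored at 0: [0, q] with P(θ ≤ q) = 0.99.
q = −ln(1 − 0.99) / 1.462 = 4.6052 / 1.462 = 3.150.

[0.000, 3.150]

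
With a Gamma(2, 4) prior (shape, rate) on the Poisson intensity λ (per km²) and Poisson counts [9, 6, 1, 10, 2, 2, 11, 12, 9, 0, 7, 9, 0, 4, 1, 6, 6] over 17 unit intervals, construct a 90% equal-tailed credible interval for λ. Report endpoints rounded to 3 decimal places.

[3.876, 5.417]

Posterior: Gamma(2+95, 4+17) = Gamma(97, 21) (shape, rate).
Equal-tailed 90% interval: Gamma(97, 21) quantiles at 0.05 and 0.95.
Posterior mean ≈ 4.619, SD ≈ 0.469; a Normal approximation gives roughly [3.848, 5.390].
Exact: lower = 3.876; upper = 5.417.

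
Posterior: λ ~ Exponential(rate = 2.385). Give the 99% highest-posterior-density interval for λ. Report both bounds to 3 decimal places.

The exponential density is strictly decreasing on [0, ∞), so the HPD interval is anchored at 0: [0, q] with P(λ ≤ q) = 0.99.
q = −ln(1 − 0.99) / 2.385 = 4.6052 / 2.385 = 1.931.

[0.000, 1.931]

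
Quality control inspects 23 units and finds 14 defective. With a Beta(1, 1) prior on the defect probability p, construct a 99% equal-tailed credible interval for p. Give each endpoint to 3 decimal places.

[0.347, 0.824]

Posterior: Beta(1+14, 1+9) = Beta(15, 10).
Equal-tailed 99% interval: the 0.005 and 0.995 quantiles of Beta(15, 10).
Posterior mean ≈ 0.600, SD ≈ 0.096; a Normal approximation gives roughly [0.353, 0.847].
Exact: F⁻¹(0.005) = 0.347; F⁻¹(0.995) = 0.824.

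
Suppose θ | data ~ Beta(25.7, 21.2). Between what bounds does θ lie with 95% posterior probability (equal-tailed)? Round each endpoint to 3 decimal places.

[0.406, 0.686]

Posterior: Beta(25.7, 21.2).
Equal-tailed 95% interval: the 0.025 and 0.975 quantiles of Beta(25.7, 21.2).
Posterior mean ≈ 0.548, SD ≈ 0.072; a Normal approximation gives roughly [0.407, 0.689].
Exact: F⁻¹(0.025) = 0.406; F⁻¹(0.975) = 0.686.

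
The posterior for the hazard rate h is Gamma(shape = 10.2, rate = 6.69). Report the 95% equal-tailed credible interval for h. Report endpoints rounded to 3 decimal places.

Posterior: Gamma(shape 10.2, rate 6.69).
Equal-tailed 95% interval: Gamma(10.2, 6.69) quantiles at 0.025 and 0.975.
Posterior mean ≈ 1.525, SD ≈ 0.477; a Normal approximation gives roughly [0.589, 2.460].
Exact: lower = 0.737; upper = 2.593.

[0.737, 2.593]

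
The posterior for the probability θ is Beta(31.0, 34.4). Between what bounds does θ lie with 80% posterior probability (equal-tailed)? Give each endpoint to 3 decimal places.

[0.395, 0.553]

Posterior: Beta(31.0, 34.4).
Equal-tailed 80% interval: the 0.1 and 0.9 quantiles of Beta(31.0, 34.4).
Posterior mean ≈ 0.474, SD ≈ 0.061; a Normal approximation gives roughly [0.395, 0.553].
Exact: F⁻¹(0.1) = 0.395; F⁻¹(0.9) = 0.553.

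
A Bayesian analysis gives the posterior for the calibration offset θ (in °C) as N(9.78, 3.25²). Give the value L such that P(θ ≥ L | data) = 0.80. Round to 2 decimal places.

Need L with P(θ ≥ L) = 0.80: L = 9.78 − z_{0.2}·3.25.
z = 0.842; L = 9.78 − 0.842 × 3.25 = 7.04.

7.04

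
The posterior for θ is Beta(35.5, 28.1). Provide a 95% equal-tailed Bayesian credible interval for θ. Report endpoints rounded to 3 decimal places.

[0.436, 0.677]

Posterior: Beta(35.5, 28.1).
Equal-tailed 95% interval: the 0.025 and 0.975 quantiles of Beta(35.5, 28.1).
Posterior mean ≈ 0.558, SD ≈ 0.062; a Normal approximation gives roughly [0.437, 0.679].
Exact: F⁻¹(0.025) = 0.436; F⁻¹(0.975) = 0.677.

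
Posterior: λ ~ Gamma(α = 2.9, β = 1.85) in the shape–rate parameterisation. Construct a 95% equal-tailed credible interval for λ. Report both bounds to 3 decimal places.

[0.311, 3.819]

Posterior: Gamma(shape 2.9, rate 1.85).
Equal-tailed 95% interval: Gamma(2.9, 1.85) quantiles at 0.025 and 0.975.
Posterior mean ≈ 1.568, SD ≈ 0.921; a Normal approximation gives roughly [-0.237, 3.372].
Exact: lower = 0.311; upper = 3.819.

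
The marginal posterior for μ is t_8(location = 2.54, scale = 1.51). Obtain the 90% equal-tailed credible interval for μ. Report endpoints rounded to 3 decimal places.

The t_8 distribution is symmetric; the 90% interval is 2.54 ± t·1.51 with t_{0.95,8} = 1.860.
Half-width: 1.860 × 1.51 = 2.808.
2.54 − 2.808 = -0.268; 2.54 + 2.808 = 5.348.

[-0.268, 5.348]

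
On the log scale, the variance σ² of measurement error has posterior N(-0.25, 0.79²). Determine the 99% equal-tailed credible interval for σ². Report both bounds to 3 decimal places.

On the log scale the 99% interval is -0.25 ± 2.576 × 0.79 = [-2.2849, 1.7849].
Exponentiate: [e^-2.2849, e^1.7849] = [0.102, 5.959].

[0.102, 5.959]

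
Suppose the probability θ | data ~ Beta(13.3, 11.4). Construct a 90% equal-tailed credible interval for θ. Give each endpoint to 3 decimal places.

[0.375, 0.699]

Posterior: Beta(13.3, 11.4).
Equal-tailed 90% interval: the 0.05 and 0.95 quantiles of Beta(13.3, 11.4).
Posterior mean ≈ 0.538, SD ≈ 0.098; a Normal approximation gives roughly [0.377, 0.700].
Exact: F⁻¹(0.05) = 0.375; F⁻¹(0.95) = 0.699.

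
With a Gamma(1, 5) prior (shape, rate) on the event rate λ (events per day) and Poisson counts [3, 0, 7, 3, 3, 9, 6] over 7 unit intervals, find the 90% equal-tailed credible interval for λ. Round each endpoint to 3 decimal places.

Posterior: Gamma(1+31, 5+7) = Gamma(32, 12) (shape, rate).
Equal-tailed 90% interval: Gamma(32, 12) quantiles at 0.05 and 0.95.
Posterior mean ≈ 2.667, SD ≈ 0.471; a Normal approximation gives roughly [1.891, 3.442].
Exact: lower = 1.941; upper = 3.486.

[1.941, 3.486]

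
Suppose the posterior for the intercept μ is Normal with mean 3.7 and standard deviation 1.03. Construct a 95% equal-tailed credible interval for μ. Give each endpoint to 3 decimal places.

The posterior is symmetric, so the 95% equal-tailed interval is μ = 3.7 ± z·1.03 with z = 1.960.
Half-width: 1.960 × 1.03 = 2.019.
3.7 − 2.019 = 1.681; 3.7 + 2.019 = 5.719.

[1.681, 5.719]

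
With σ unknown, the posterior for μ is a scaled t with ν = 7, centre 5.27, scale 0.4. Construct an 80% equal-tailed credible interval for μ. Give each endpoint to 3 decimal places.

The t_7 distribution is symmetric; the 80% interval is 5.27 ± t·0.4 with t_{0.9,7} = 1.415.
Half-width: 1.415 × 0.4 = 0.566.
5.27 − 0.566 = 4.704; 5.27 + 0.566 = 5.836.

[4.704, 5.836]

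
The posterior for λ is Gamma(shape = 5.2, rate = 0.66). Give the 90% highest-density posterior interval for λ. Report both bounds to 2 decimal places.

The posterior is unimodal and skewed, so the HPD interval has equal density at both endpoints and is the shortest 90% interval.
Solving f(2.47) = f(13.08) with F(13.08) − F(2.47) = 0.90 gives [2.47, 13.08].
For comparison, the equal-tailed interval is [3.18, 14.29]; the HPD is narrower and shifted toward the mode.

[2.47, 13.08]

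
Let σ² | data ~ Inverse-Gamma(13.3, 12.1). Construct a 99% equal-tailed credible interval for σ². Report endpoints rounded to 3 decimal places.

[0.493, 2.096]

Inverse-Gamma(13.3, 12.1) quantiles: F⁻¹(0.005) and F⁻¹(0.995).
Equivalently, 1/σ² ~ Gamma(13.3, rate = 12.1); invert its 0.995 and 0.005 quantiles.
Posterior mean ≈ 0.984, SD ≈ 0.293; a Normal approximation gives roughly [0.230, 1.738].
Exact: lower = 0.493; upper = 2.096.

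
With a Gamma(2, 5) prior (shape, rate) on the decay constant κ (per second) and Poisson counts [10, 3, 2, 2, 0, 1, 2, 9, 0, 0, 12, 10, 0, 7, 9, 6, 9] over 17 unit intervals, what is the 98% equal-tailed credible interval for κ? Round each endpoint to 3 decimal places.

Posterior: Gamma(2+82, 5+17) = Gamma(84, 22) (shape, rate).
Equal-tailed 98% interval: Gamma(84, 22) quantiles at 0.01 and 0.99.
Posterior mean ≈ 3.818, SD ≈ 0.417; a Normal approximation gives roughly [2.849, 4.787].
Exact: lower = 2.916; upper = 4.854.

[2.916, 4.854]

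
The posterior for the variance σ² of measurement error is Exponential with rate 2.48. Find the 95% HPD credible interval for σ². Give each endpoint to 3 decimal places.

[0.000, 1.208]

The exponential density is strictly decreasing on [0, ∞), so the HPD interval is anchored at 0: [0, q] with P(σ² ≤ q) = 0.95.
q = −ln(1 − 0.95) / 2.48 = 2.9957 / 2.48 = 1.208.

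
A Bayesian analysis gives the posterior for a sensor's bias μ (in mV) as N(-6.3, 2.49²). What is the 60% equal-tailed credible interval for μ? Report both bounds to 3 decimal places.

[-8.396, -4.204]

The posterior is symmetric, so the 60% equal-tailed interval is μ = -6.3 ± z·2.49 with z = 0.842.
Half-width: 0.842 × 2.49 = 2.096.
-6.3 − 2.096 = -8.396; -6.3 + 2.096 = -4.204.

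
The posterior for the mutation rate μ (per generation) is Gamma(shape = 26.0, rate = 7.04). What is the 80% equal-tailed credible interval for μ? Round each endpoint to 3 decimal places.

[2.801, 4.646]

Posterior: Gamma(shape 26.0, rate 7.04).
Equal-tailed 80% interval: Gamma(26.0, 7.04) quantiles at 0.1 and 0.9.
Posterior mean ≈ 3.693, SD ≈ 0.724; a Normal approximation gives roughly [2.765, 4.621].
Exact: lower = 2.801; upper = 4.646.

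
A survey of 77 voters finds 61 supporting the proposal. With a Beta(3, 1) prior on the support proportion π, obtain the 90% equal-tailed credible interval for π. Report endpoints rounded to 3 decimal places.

[0.712, 0.860]

Posterior: Beta(3+61, 1+16) = Beta(64, 17).
Equal-tailed 90% interval: the 0.05 and 0.95 quantiles of Beta(64, 17).
Posterior mean ≈ 0.790, SD ≈ 0.045; a Normal approximation gives roughly [0.716, 0.864].
Exact: F⁻¹(0.05) = 0.712; F⁻¹(0.95) = 0.860.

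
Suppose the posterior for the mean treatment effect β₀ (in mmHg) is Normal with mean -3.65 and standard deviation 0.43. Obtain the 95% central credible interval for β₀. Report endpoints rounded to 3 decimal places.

[-4.493, -2.807]

The posterior is symmetric, so the 95% equal-tailed interval is β₀ = -3.65 ± z·0.43 with z = 1.960.
Half-width: 1.960 × 0.43 = 0.843.
-3.65 − 0.843 = -4.493; -3.65 + 0.843 = -2.807.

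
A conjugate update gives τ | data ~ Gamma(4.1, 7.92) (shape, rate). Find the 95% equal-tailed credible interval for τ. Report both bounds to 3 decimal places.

Posterior: Gamma(shape 4.1, rate 7.92).
Equal-tailed 95% interval: Gamma(4.1, 7.92) quantiles at 0.025 and 0.975.
Posterior mean ≈ 0.518, SD ≈ 0.256; a Normal approximation gives roughly [0.017, 1.019].
Exact: lower = 0.144; upper = 1.126.

[0.144, 1.126]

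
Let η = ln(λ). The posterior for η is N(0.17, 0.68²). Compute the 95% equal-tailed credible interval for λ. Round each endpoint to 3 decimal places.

On the log scale the 95% interval is 0.17 ± 1.960 × 0.68 = [-1.1628, 1.5028].
Exponentiate: [e^-1.1628, e^1.5028] = [0.313, 4.494].

[0.313, 4.494]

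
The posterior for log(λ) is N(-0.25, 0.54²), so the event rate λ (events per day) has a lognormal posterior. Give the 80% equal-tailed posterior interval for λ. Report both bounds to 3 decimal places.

[0.390, 1.556]

On the log scale the 80% interval is -0.25 ± 1.282 × 0.54 = [-0.9420, 0.4420].
Exponentiate: [e^-0.9420, e^0.4420] = [0.390, 1.556].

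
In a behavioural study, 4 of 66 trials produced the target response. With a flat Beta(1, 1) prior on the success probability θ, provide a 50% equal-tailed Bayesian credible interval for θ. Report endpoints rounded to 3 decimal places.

Posterior: Beta(1+4, 1+62) = Beta(5, 63).
Equal-tailed 50% interval: the 0.25 and 0.75 quantiles of Beta(5, 63).
Posterior mean ≈ 0.074, SD ≈ 0.031; a Normal approximation gives roughly [0.052, 0.095].
Exact: F⁻¹(0.25) = 0.051; F⁻¹(0.75) = 0.092.

[0.051, 0.092]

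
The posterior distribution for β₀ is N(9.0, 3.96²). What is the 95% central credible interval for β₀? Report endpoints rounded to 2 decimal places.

The posterior is symmetric, so the 95% equal-tailed interval is β₀ = 9.0 ± z·3.96 with z = 1.960.
Half-width: 1.960 × 3.96 = 7.76.
9.0 − 7.76 = 1.24; 9.0 + 7.76 = 16.76.

[1.24, 16.76]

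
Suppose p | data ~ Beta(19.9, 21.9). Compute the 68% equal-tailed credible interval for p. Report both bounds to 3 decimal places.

[0.399, 0.553]

Posterior: Beta(19.9, 21.9).
Equal-tailed 68% interval: the 0.16 and 0.84 quantiles of Beta(19.9, 21.9).
Posterior mean ≈ 0.476, SD ≈ 0.076; a Normal approximation gives roughly [0.400, 0.552].
Exact: F⁻¹(0.16) = 0.399; F⁻¹(0.84) = 0.553.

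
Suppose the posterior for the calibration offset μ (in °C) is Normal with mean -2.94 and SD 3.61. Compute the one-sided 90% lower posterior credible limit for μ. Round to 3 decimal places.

Need L with P(μ ≥ L) = 0.90: L = -2.94 − z_{0.1}·3.61.
z = 1.282; L = -2.94 − 1.282 × 3.61 = -7.566.

-7.566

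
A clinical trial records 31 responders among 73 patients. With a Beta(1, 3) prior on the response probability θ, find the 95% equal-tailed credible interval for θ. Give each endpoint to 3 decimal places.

[0.309, 0.527]

Posterior: Beta(1+31, 3+42) = Beta(32, 45).
Equal-tailed 95% interval: the 0.025 and 0.975 quantiles of Beta(32, 45).
Posterior mean ≈ 0.416, SD ≈ 0.056; a Normal approximation gives roughly [0.306, 0.525].
Exact: F⁻¹(0.025) = 0.309; F⁻¹(0.975) = 0.527.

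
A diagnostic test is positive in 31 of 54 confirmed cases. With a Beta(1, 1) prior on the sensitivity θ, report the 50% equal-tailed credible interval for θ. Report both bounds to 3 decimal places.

[0.527, 0.617]

Posterior: Beta(1+31, 1+23) = Beta(32, 24).
Equal-tailed 50% interval: the 0.25 and 0.75 quantiles of Beta(32, 24).
Posterior mean ≈ 0.571, SD ≈ 0.066; a Normal approximation gives roughly [0.527, 0.616].
Exact: F⁻¹(0.25) = 0.527; F⁻¹(0.75) = 0.617.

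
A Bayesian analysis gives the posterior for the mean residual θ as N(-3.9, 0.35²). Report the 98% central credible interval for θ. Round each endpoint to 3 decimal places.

The posterior is symmetric, so the 98% equal-tailed interval is θ = -3.9 ± z·0.35 with z = 2.326.
Half-width: 2.326 × 0.35 = 0.814.
-3.9 − 0.814 = -4.714; -3.9 + 0.814 = -3.086.

[-4.714, -3.086]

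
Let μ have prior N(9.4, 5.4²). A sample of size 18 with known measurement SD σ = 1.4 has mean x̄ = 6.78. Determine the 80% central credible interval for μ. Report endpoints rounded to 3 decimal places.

[6.368, 7.212]

Posterior precision = 1/5.4² + 18/1.4² = 0.0343 + 9.1837 = 9.2180, so posterior SD = 0.3294.
Posterior mean = (9.4/5.4² + 18·6.78/1.4²) / 9.2180 = 6.7897.
Interval: 6.7897 ± 1.282 × 0.3294 → [6.368, 7.212].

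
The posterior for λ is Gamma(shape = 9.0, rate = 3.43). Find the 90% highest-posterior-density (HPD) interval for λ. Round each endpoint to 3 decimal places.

[1.216, 3.983]

The posterior is unimodal and skewed, so the HPD interval has equal density at both endpoints and is the shortest 90% interval.
Solving f(1.216) = f(3.983) with F(3.983) − F(1.216) = 0.90 gives [1.216, 3.983].
For comparison, the equal-tailed interval is [1.369, 4.208]; the HPD is narrower and shifted toward the mode.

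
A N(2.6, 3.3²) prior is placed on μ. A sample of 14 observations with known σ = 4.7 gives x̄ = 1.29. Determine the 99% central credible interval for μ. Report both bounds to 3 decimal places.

[-1.568, 4.480]

Posterior precision = 1/3.3² + 14/4.7² = 0.0918 + 0.6338 = 0.7256, so posterior SD = 1.1740.
Posterior mean = (2.6/3.3² + 14·1.29/4.7²) / 0.7256 = 1.4558.
Interval: 1.4558 ± 2.576 × 1.1740 → [-1.568, 4.480].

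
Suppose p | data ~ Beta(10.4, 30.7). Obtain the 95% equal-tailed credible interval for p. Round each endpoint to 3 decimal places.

Posterior: Beta(10.4, 30.7).
Equal-tailed 95% interval: the 0.025 and 0.975 quantiles of Beta(10.4, 30.7).
Posterior mean ≈ 0.253, SD ≈ 0.067; a Normal approximation gives roughly [0.122, 0.384].
Exact: F⁻¹(0.025) = 0.134; F⁻¹(0.975) = 0.395.

[0.134, 0.395]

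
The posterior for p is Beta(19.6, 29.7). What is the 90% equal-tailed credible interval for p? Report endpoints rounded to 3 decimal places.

[0.286, 0.514]

Posterior: Beta(19.6, 29.7).
Equal-tailed 90% interval: the 0.05 and 0.95 quantiles of Beta(19.6, 29.7).
Posterior mean ≈ 0.398, SD ≈ 0.069; a Normal approximation gives roughly [0.284, 0.511].
Exact: F⁻¹(0.05) = 0.286; F⁻¹(0.95) = 0.514.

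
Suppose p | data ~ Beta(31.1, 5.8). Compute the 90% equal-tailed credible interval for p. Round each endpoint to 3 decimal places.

[0.736, 0.928]

Posterior: Beta(31.1, 5.8).
Equal-tailed 90% interval: the 0.05 and 0.95 quantiles of Beta(31.1, 5.8).
Posterior mean ≈ 0.843, SD ≈ 0.059; a Normal approximation gives roughly [0.746, 0.940].
Exact: F⁻¹(0.05) = 0.736; F⁻¹(0.95) = 0.928.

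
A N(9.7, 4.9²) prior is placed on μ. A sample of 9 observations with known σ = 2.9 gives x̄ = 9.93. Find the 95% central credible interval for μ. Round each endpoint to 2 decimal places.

Posterior precision = 1/4.9² + 9/2.9² = 0.0416 + 1.0702 = 1.1118, so posterior SD = 0.9484.
Posterior mean = (9.7/4.9² + 9·9.93/2.9²) / 1.1118 = 9.9214.
Interval: 9.9214 ± 1.960 × 0.9484 → [8.06, 11.78].

[8.06, 11.78]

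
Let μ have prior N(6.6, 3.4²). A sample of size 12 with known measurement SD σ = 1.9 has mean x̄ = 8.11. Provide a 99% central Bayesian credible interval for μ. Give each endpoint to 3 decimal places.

Posterior precision = 1/3.4² + 12/1.9² = 0.0865 + 3.3241 = 3.4106, so posterior SD = 0.5415.
Posterior mean = (6.6/3.4² + 12·8.11/1.9²) / 3.4106 = 8.0717.
Interval: 8.0717 ± 2.576 × 0.5415 → [6.677, 9.466].

[6.677, 9.466]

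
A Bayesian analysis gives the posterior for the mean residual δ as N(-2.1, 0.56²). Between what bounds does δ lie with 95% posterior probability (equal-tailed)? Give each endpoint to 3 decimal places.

[-3.198, -1.002]

The posterior is symmetric, so the 95% equal-tailed interval is δ = -2.1 ± z·0.56 with z = 1.960.
Half-width: 1.960 × 0.56 = 1.098.
-2.1 − 1.098 = -3.198; -2.1 + 1.098 = -1.002.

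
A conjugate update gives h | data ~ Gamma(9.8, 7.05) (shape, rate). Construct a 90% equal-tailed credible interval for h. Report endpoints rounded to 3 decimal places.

Posterior: Gamma(shape 9.8, rate 7.05).
Equal-tailed 90% interval: Gamma(9.8, 7.05) quantiles at 0.05 and 0.95.
Posterior mean ≈ 1.390, SD ≈ 0.444; a Normal approximation gives roughly [0.660, 2.120].
Exact: lower = 0.749; upper = 2.192.

[0.749, 2.192]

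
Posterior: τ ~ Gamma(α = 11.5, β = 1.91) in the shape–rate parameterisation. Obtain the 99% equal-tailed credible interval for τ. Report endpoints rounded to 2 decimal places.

Posterior: Gamma(shape 11.5, rate 1.91).
Equal-tailed 99% interval: Gamma(11.5, 1.91) quantiles at 0.005 and 0.995.
Posterior mean ≈ 6.02, SD ≈ 1.78; a Normal approximation gives roughly [1.45, 10.59].
Exact: lower = 2.42; upper = 11.57.

[2.42, 11.57]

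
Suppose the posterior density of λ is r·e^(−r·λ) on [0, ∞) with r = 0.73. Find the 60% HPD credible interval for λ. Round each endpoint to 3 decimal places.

The exponential density is strictly decreasing on [0, ∞), so the HPD interval is anchored at 0: [0, q] with P(λ ≤ q) = 0.60.
q = −ln(1 − 0.60) / 0.73 = 0.9163 / 0.73 = 1.255.

[0.000, 1.255]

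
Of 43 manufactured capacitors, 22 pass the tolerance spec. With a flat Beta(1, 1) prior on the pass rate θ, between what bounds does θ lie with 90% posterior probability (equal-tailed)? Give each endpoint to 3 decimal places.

Posterior: Beta(1+22, 1+21) = Beta(23, 22).
Equal-tailed 90% interval: the 0.05 and 0.95 quantiles of Beta(23, 22).
Posterior mean ≈ 0.511, SD ≈ 0.074; a Normal approximation gives roughly [0.390, 0.632].
Exact: F⁻¹(0.05) = 0.389; F⁻¹(0.95) = 0.632.

[0.389, 0.632]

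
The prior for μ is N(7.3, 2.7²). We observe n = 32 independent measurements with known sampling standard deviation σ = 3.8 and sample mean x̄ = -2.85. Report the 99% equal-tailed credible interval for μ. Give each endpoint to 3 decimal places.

Posterior precision = 1/2.7² + 32/3.8² = 0.1372 + 2.2161 = 2.3532, so posterior SD = 0.6519.
Posterior mean = (7.3/2.7² + 32·-2.85/3.8²) / 2.3532 = -2.2583.
Interval: -2.2583 ± 2.576 × 0.6519 → [-3.937, -0.579].

[-3.937, -0.579]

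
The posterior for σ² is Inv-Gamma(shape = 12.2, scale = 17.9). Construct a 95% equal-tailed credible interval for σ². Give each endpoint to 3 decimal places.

[0.898, 2.822]

Inverse-Gamma(12.2, 17.9) quantiles: F⁻¹(0.025) and F⁻¹(0.975).
Equivalently, 1/σ² ~ Gamma(12.2, rate = 17.9); invert its 0.975 and 0.025 quantiles.
Posterior mean ≈ 1.598, SD ≈ 0.500; a Normal approximation gives roughly [0.617, 2.579].
Exact: lower = 0.898; upper = 2.822.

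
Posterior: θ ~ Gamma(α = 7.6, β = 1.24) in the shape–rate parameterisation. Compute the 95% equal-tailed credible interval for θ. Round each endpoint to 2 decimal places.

[2.58, 11.19]

Posterior: Gamma(shape 7.6, rate 1.24).
Equal-tailed 95% interval: Gamma(7.6, 1.24) quantiles at 0.025 and 0.975.
Posterior mean ≈ 6.13, SD ≈ 2.22; a Normal approximation gives roughly [1.77, 10.49].
Exact: lower = 2.58; upper = 11.19.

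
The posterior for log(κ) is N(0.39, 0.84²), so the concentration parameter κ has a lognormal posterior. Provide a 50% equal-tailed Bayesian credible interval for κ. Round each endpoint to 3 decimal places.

On the log scale the 50% interval is 0.39 ± 0.674 × 0.84 = [-0.1766, 0.9566].
Exponentiate: [e^-0.1766, e^0.9566] = [0.838, 2.603].

[0.838, 2.603]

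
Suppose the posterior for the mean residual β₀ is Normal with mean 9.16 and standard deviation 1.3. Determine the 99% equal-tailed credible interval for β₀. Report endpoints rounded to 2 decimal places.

The posterior is symmetric, so the 99% equal-tailed interval is β₀ = 9.16 ± z·1.3 with z = 2.576.
Half-width: 2.576 × 1.3 = 3.35.
9.16 − 3.35 = 5.81; 9.16 + 3.35 = 12.51.

[5.81, 12.51]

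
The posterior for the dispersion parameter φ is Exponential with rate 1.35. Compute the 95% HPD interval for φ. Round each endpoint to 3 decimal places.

The exponential density is strictly decreasing on [0, ∞), so the HPD interval is anchored at 0: [0, q] with P(φ ≤ q) = 0.95.
q = −ln(1 − 0.95) / 1.35 = 2.9957 / 1.35 = 2.219.

[0.000, 2.219]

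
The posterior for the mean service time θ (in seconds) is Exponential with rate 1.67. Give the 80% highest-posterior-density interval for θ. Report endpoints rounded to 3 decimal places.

[0.000, 0.964]

The exponential density is strictly decreasing on [0, ∞), so the HPD interval is anchored at 0: [0, q] with P(θ ≤ q) = 0.80.
q = −ln(1 − 0.80) / 1.67 = 1.6094 / 1.67 = 0.964.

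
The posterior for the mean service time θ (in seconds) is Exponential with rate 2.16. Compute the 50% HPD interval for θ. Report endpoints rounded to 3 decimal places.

[0.000, 0.321]

The exponential density is strictly decreasing on [0, ∞), so the HPD interval is anchored at 0: [0, q] with P(θ ≤ q) = 0.50.
q = −ln(1 − 0.50) / 2.16 = 0.6931 / 2.16 = 0.321.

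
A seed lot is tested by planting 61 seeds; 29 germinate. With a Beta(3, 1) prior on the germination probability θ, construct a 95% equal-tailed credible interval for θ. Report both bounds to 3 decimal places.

Posterior: Beta(3+29, 1+32) = Beta(32, 33).
Equal-tailed 95% interval: the 0.025 and 0.975 quantiles of Beta(32, 33).
Posterior mean ≈ 0.492, SD ≈ 0.062; a Normal approximation gives roughly [0.372, 0.613].
Exact: F⁻¹(0.025) = 0.372; F⁻¹(0.975) = 0.613.

[0.372, 0.613]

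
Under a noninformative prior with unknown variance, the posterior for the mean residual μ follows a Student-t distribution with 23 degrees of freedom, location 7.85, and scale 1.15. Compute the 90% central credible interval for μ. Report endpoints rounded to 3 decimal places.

[5.879, 9.821]

The t_23 distribution is symmetric; the 90% interval is 7.85 ± t·1.15 with t_{0.95,23} = 1.714.
Half-width: 1.714 × 1.15 = 1.971.
7.85 − 1.971 = 5.879; 7.85 + 1.971 = 9.821.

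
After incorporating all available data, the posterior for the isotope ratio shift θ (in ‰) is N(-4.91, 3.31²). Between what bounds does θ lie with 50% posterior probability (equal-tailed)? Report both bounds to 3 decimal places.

[-7.143, -2.677]

The posterior is symmetric, so the 50% equal-tailed interval is θ = -4.91 ± z·3.31 with z = 0.674.
Half-width: 0.674 × 3.31 = 2.233.
-4.91 − 2.233 = -7.143; -4.91 + 2.233 = -2.677.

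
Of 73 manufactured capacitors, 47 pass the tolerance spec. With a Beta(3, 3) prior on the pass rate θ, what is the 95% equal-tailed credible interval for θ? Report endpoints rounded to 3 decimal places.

[0.524, 0.735]

Posterior: Beta(3+47, 3+26) = Beta(50, 29).
Equal-tailed 95% interval: the 0.025 and 0.975 quantiles of Beta(50, 29).
Posterior mean ≈ 0.633, SD ≈ 0.054; a Normal approximation gives roughly [0.527, 0.739].
Exact: F⁻¹(0.025) = 0.524; F⁻¹(0.975) = 0.735.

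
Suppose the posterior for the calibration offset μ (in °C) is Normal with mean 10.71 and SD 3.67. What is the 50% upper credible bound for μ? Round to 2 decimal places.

Need U with P(μ ≤ U) = 0.50: U = 10.71 + z_{0.5}·3.67.
z = 0.000; U = 10.71 + 0.000 × 3.67 = 10.71.

10.71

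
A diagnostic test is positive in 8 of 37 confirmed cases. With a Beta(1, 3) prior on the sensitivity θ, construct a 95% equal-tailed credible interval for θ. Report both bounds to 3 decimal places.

[0.108, 0.356]

Posterior: Beta(1+8, 3+29) = Beta(9, 32).
Equal-tailed 95% interval: the 0.025 and 0.975 quantiles of Beta(9, 32).
Posterior mean ≈ 0.220, SD ≈ 0.064; a Normal approximation gives roughly [0.094, 0.345].
Exact: F⁻¹(0.025) = 0.108; F⁻¹(0.975) = 0.356.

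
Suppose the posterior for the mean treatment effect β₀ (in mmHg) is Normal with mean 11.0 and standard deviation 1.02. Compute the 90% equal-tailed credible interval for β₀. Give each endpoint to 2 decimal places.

[9.32, 12.68]

The posterior is symmetric, so the 90% equal-tailed interval is β₀ = 11.0 ± z·1.02 with z = 1.645.
Half-width: 1.645 × 1.02 = 1.68.
11.0 − 1.68 = 9.32; 11.0 + 1.68 = 12.68.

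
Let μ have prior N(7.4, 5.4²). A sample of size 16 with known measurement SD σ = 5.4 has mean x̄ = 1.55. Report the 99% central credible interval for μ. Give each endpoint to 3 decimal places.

[-1.479, 5.268]

Posterior precision = 1/5.4² + 16/5.4² = 0.0343 + 0.5487 = 0.5830, so posterior SD = 1.3097.
Posterior mean = (7.4/5.4² + 16·1.55/5.4²) / 0.5830 = 1.8941.
Interval: 1.8941 ± 2.576 × 1.3097 → [-1.479, 5.268].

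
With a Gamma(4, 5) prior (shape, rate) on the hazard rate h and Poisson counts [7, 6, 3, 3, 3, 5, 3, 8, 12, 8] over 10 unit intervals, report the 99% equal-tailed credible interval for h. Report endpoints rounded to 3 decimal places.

[2.906, 5.610]

Posterior: Gamma(4+58, 5+10) = Gamma(62, 15) (shape, rate).
Equal-tailed 99% interval: Gamma(62, 15) quantiles at 0.005 and 0.995.
Posterior mean ≈ 4.133, SD ≈ 0.525; a Normal approximation gives roughly [2.781, 5.485].
Exact: lower = 2.906; upper = 5.610.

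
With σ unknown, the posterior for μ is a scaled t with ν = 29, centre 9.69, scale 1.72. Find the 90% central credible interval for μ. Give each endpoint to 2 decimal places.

[6.77, 12.61]

The t_29 distribution is symmetric; the 90% interval is 9.69 ± t·1.72 with t_{0.95,29} = 1.699.
Half-width: 1.699 × 1.72 = 2.92.
9.69 − 2.92 = 6.77; 9.69 + 2.92 = 12.61.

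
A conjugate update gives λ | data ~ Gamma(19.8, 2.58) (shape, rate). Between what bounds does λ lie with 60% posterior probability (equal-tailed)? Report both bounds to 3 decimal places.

Posterior: Gamma(shape 19.8, rate 2.58).
Equal-tailed 60% interval: Gamma(19.8, 2.58) quantiles at 0.2 and 0.8.
Posterior mean ≈ 7.674, SD ≈ 1.725; a Normal approximation gives roughly [6.223, 9.126].
Exact: lower = 6.198; upper = 9.076.

[6.198, 9.076]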